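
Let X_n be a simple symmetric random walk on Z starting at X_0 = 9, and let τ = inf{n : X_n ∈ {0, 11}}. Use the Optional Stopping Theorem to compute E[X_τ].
E[X_τ] = 9

X_n is a martingale and τ is a bounded-mean stopping time (indeed τ is finite a.s. with bounded expectation since the walk is in a bounded region). By the OST, E[X_τ] = E[X_0] = 9. Equivalently: E[X_τ] = 11 · P(hit 11 first) + 0 · P(hit 0 first) = 11 · (9/11) = 9.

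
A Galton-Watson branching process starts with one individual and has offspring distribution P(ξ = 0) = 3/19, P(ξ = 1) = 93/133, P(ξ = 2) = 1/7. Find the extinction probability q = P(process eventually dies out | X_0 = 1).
q = 1

Mean offspring μ = 0·3/19 + 1·93/133 + 2·1/7 = 131/133 ≤ 1. For μ ≤ 1 with offspring not concentrated at 1, the Galton-Watson process goes extinct almost surely, so q = 1.
(Algebraic check: The pgf is f(s) = 3/19 + 93/133·s + 1/7·s². The extinction probability q is the smallest fixed point of f in [0, 1]. Setting s = f(s):
  1/7·s² + (93/133 − 1)·s + 3/19 = 0
  1/7·s² − (3/19 + 1/7)·s + 3/19 = 0
which factors as (s − 1)·(1/7·s − 3/19) = 0, giving roots s = 1 and s = (3/19)/(1/7) = 21/19. Since 21/19 ≥ 1, the smallest root in [0, 1] is s = 1.)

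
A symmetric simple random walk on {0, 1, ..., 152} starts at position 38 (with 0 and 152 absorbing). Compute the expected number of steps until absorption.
E[τ | X_0 = 38] = 4332

Let v_k = E[τ | X_0 = k]. Boundary: v_0 = v_152 = 0. Recurrence: v_k = 1 + (v_{k-1} + v_{k+1})/2 for 1 ≤ k ≤ 151. The particular solution to v_k − (v_{k-1} + v_{k+1})/2 = 1 is v_k = −k^2. Adding homogeneous solution A + B k and matching boundaries gives v_k = k (152 − k). Substituting k = 38: v_38 = 38 · 114 = 4332.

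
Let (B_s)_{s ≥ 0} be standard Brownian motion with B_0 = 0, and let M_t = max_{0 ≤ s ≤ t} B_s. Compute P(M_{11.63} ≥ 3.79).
P(M_{11.63} ≥ 3.79) = 2·P(B_{11.63} ≥ 3.79) = 2(1 − Φ(3.79/√11.63)) ≈ 0.2664

By the reflection principle for Brownian motion, P(M_t ≥ a) = 2 · P(B_t ≥ a) for a ≥ 0. Since B_t ~ N(0, t), P(B_t ≥ 3.79) = 1 − Φ(3.79/√t) = 1 − Φ(3.79/√11.63) = 1 − Φ(1.1113). So
  P(M_{11.63} ≥ 3.79) = 2(1 − Φ(1.1113)) ≈ 0.2664.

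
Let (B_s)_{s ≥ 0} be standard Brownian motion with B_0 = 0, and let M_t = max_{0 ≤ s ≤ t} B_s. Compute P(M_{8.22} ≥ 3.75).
P(M_{8.22} ≥ 3.75) = 2·P(B_{8.22} ≥ 3.75) = 2(1 − Φ(3.75/√8.22)) ≈ 0.1909

By the reflection principle for Brownian motion, P(M_t ≥ a) = 2 · P(B_t ≥ a) for a ≥ 0. Since B_t ~ N(0, t), P(B_t ≥ 3.75) = 1 − Φ(3.75/√t) = 1 − Φ(3.75/√8.22) = 1 − Φ(1.3080). So
  P(M_{8.22} ≥ 3.75) = 2(1 − Φ(1.3080)) ≈ 0.1909.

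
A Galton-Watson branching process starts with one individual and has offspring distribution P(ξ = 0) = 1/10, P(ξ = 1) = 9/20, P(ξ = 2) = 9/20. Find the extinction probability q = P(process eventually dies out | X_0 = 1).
q = 2/9

The pgf is f(s) = 1/10 + 9/20·s + 9/20·s². The extinction probability q is the smallest fixed point of f in [0, 1]. Setting s = f(s):
  9/20·s² + (9/20 − 1)·s + 1/10 = 0
  9/20·s² − (1/10 + 9/20)·s + 1/10 = 0
which factors as (s − 1)·(9/20·s − 1/10) = 0, giving roots s = 1 and s = (1/10)/(9/20) = 2/9.
Mean offspring μ = 9/20 + 2·9/20 = 27/20 > 1 (supercritical), so q < 1. The extinction probability is the smaller root: q = (1/10)/(9/20) = 2/9.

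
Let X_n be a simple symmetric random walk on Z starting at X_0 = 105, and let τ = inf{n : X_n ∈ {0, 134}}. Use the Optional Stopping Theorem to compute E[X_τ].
E[X_τ] = 105

X_n is a martingale and τ is a bounded-mean stopping time (indeed τ is finite a.s. with bounded expectation since the walk is in a bounded region). By the OST, E[X_τ] = E[X_0] = 105. Equivalently: E[X_τ] = 134 · P(hit 134 first) + 0 · P(hit 0 first) = 134 · (105/134) = 105.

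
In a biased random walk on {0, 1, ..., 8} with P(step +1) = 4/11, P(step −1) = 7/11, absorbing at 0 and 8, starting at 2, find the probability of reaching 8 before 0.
P(hit 8 before 0) = (1 − (7/4)^2) / (1 − (7/4)^8) = 4096/172705

Let u_k denote P(reach 8 before 0 | start at k). Boundary: u_0 = 0, u_8 = 1. Recurrence: u_k = 4/11·u_{k+1} + 7/11·u_{k-1} for 1 ≤ k ≤ 7. Try u_k = A + B·r^k with r = q/p = (7/11)/(4/11) = 7/4. Substitution satisfies the recurrence; boundary conditions give:
  u_k = (1 − r^k) / (1 − r^N) = (1 − (7/4)^2) / (1 − (7/4)^8) = 4096/172705.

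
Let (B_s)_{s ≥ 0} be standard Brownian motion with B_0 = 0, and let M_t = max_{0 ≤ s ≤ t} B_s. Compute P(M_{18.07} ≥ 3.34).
P(M_{18.07} ≥ 3.34) = 2·P(B_{18.07} ≥ 3.34) = 2(1 − Φ(3.34/√18.07)) ≈ 0.4320

By the reflection principle for Brownian motion, P(M_t ≥ a) = 2 · P(B_t ≥ a) for a ≥ 0. Since B_t ~ N(0, t), P(B_t ≥ 3.34) = 1 − Φ(3.34/√t) = 1 − Φ(3.34/√18.07) = 1 − Φ(0.7857). So
  P(M_{18.07} ≥ 3.34) = 2(1 − Φ(0.7857)) ≈ 0.4320.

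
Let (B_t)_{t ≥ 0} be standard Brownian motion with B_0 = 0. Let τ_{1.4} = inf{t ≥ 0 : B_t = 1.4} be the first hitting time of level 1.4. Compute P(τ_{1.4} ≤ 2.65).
P(τ_{1.4} ≤ 2.65) = 2(1 − Φ(1.4/√2.65)) = 2(1 − Φ(0.8600)) ≈ 0.3898

By the reflection principle for standard BM, P(τ_b ≤ t) = 2 · P(B_t ≥ b). Since B_t ~ N(0, t), P(B_t ≥ 1.4) = 1 − Φ(1.4/√t) = 1 − Φ(1.4/√2.65) = 1 − Φ(0.8600) ≈ 0.19489. Doubling: P(τ_{1.4} ≤ 2.65) ≈ 2 · 0.19489 = 0.38978 ≈ 0.3898.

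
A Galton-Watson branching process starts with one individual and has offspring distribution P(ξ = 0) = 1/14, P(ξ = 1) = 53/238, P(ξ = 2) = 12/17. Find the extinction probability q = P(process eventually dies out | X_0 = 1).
q = 17/168

The pgf is f(s) = 1/14 + 53/238·s + 12/17·s². The extinction probability q is the smallest fixed point of f in [0, 1]. Setting s = f(s):
  12/17·s² + (53/238 − 1)·s + 1/14 = 0
  12/17·s² − (1/14 + 12/17)·s + 1/14 = 0
which factors as (s − 1)·(12/17·s − 1/14) = 0, giving roots s = 1 and s = (1/14)/(12/17) = 17/168.
Mean offspring μ = 53/238 + 2·12/17 = 389/238 > 1 (supercritical), so q < 1. The extinction probability is the smaller root: q = (1/14)/(12/17) = 17/168.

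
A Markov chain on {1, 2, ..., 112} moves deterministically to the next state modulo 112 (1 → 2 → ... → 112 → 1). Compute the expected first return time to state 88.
E[T_88 | X_0 = 88] = 112

The chain cycles deterministically, so starting at state 88 it returns in exactly 112 steps. Equivalently, the stationary distribution is uniform π_j = 1/112 for every state j, so by Kac's formula E[T_88] = 1/π_88 = 112.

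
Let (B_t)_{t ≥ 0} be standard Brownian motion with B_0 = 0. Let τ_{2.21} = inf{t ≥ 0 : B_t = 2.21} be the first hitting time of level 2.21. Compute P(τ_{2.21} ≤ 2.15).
P(τ_{2.21} ≤ 2.15) = 2(1 − Φ(2.21/√2.15)) = 2(1 − Φ(1.5072)) ≈ 0.1318

By the reflection principle for standard BM, P(τ_b ≤ t) = 2 · P(B_t ≥ b). Since B_t ~ N(0, t), P(B_t ≥ 2.21) = 1 − Φ(2.21/√t) = 1 − Φ(2.21/√2.15) = 1 − Φ(1.5072) ≈ 0.06588. Doubling: P(τ_{2.21} ≤ 2.15) ≈ 2 · 0.06588 = 0.13176 ≈ 0.1318.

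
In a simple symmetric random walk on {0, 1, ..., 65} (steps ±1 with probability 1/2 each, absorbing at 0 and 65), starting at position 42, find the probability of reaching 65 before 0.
P(hit 65 before 0) = 42/65

Let u_k = P(hit 65 before 0 | start at k). Then u_0 = 0, u_65 = 1, and u_k = u_{k-1}/2 + u_{k+1}/2 for 1 ≤ k ≤ 64. This harmonic recurrence is solved by u_k = k/65, giving u_42 = 42/65.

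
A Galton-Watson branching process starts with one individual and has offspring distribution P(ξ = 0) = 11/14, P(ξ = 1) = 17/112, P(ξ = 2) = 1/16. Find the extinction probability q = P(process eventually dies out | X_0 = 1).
q = 1

Mean offspring μ = 0·11/14 + 1·17/112 + 2·1/16 = 31/112 ≤ 1. For μ ≤ 1 with offspring not concentrated at 1, the Galton-Watson process goes extinct almost surely, so q = 1.
(Algebraic check: The pgf is f(s) = 11/14 + 17/112·s + 1/16·s². The extinction probability q is the smallest fixed point of f in [0, 1]. Setting s = f(s):
  1/16·s² + (17/112 − 1)·s + 11/14 = 0
  1/16·s² − (11/14 + 1/16)·s + 11/14 = 0
which factors as (s − 1)·(1/16·s − 11/14) = 0, giving roots s = 1 and s = (11/14)/(1/16) = 88/7. Since 88/7 ≥ 1, the smallest root in [0, 1] is s = 1.)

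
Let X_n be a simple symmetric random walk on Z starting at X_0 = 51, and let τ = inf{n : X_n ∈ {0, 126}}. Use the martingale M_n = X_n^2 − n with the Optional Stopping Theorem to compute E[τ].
E[τ] = 3825

M_n = X_n^2 − n is a martingale (since E[X_{n+1}^2 | F_n] = X_n^2 + 1). By OST (τ has finite mean in a bounded region), E[M_τ] = E[M_0] = X_0^2 − 0 = 51^2 = 2601. Also E[M_τ] = E[X_τ^2] − E[τ]. The walk exits at 0 or 126, with P(hit 126 first) = 51/126, so E[X_τ^2] = 126^2 · 51/126 + 0 = 6426. Thus E[τ] = E[X_τ^2] − E[M_τ] = 6426 − 2601 = 3825 = 51(126 − 51) = 3825.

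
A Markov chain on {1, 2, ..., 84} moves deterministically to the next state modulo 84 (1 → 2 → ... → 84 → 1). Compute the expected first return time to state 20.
E[T_20 | X_0 = 20] = 84

The chain cycles deterministically, so starting at state 20 it returns in exactly 84 steps. Equivalently, the stationary distribution is uniform π_j = 1/84 for every state j, so by Kac's formula E[T_20] = 1/π_20 = 84.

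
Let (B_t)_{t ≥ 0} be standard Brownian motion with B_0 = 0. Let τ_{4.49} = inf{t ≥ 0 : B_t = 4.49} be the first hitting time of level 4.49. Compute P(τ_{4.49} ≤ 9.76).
P(τ_{4.49} ≤ 9.76) = 2(1 − Φ(4.49/√9.76)) = 2(1 − Φ(1.4372)) ≈ 0.1507

By the reflection principle for standard BM, P(τ_b ≤ t) = 2 · P(B_t ≥ b). Since B_t ~ N(0, t), P(B_t ≥ 4.49) = 1 − Φ(4.49/√t) = 1 − Φ(4.49/√9.76) = 1 − Φ(1.4372) ≈ 0.07533. Doubling: P(τ_{4.49} ≤ 9.76) ≈ 2 · 0.07533 = 0.15066 ≈ 0.1507.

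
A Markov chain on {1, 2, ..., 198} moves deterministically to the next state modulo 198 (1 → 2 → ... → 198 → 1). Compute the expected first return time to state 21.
E[T_21 | X_0 = 21] = 198

The chain cycles deterministically, so starting at state 21 it returns in exactly 198 steps. Equivalently, the stationary distribution is uniform π_j = 1/198 for every state j, so by Kac's formula E[T_21] = 1/π_21 = 198.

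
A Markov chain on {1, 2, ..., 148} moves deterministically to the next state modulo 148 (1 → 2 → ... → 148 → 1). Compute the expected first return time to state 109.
E[T_109 | X_0 = 109] = 148

The chain cycles deterministically, so starting at state 109 it returns in exactly 148 steps. Equivalently, the stationary distribution is uniform π_j = 1/148 for every state j, so by Kac's formula E[T_109] = 1/π_109 = 148.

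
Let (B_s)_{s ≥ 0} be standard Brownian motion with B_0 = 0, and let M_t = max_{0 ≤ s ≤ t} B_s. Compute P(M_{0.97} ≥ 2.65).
P(M_{0.97} ≥ 2.65) = 2·P(B_{0.97} ≥ 2.65) = 2(1 − Φ(2.65/√0.97)) ≈ 0.0071

By the reflection principle for Brownian motion, P(M_t ≥ a) = 2 · P(B_t ≥ a) for a ≥ 0. Since B_t ~ N(0, t), P(B_t ≥ 2.65) = 1 − Φ(2.65/√t) = 1 − Φ(2.65/√0.97) = 1 − Φ(2.6907). So
  P(M_{0.97} ≥ 2.65) = 2(1 − Φ(2.6907)) ≈ 0.0071.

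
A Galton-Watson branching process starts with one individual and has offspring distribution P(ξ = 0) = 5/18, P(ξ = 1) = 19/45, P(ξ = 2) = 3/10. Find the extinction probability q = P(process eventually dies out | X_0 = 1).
q = 25/27

The pgf is f(s) = 5/18 + 19/45·s + 3/10·s². The extinction probability q is the smallest fixed point of f in [0, 1]. Setting s = f(s):
  3/10·s² + (19/45 − 1)·s + 5/18 = 0
  3/10·s² − (5/18 + 3/10)·s + 5/18 = 0
which factors as (s − 1)·(3/10·s − 5/18) = 0, giving roots s = 1 and s = (5/18)/(3/10) = 25/27.
Mean offspring μ = 19/45 + 2·3/10 = 46/45 > 1 (supercritical), so q < 1. The extinction probability is the smaller root: q = (5/18)/(3/10) = 25/27.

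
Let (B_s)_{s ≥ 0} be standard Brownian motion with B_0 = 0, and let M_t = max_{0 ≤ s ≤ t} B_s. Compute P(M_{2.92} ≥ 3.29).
P(M_{2.92} ≥ 3.29) = 2·P(B_{2.92} ≥ 3.29) = 2(1 − Φ(3.29/√2.92)) ≈ 0.0542

By the reflection principle for Brownian motion, P(M_t ≥ a) = 2 · P(B_t ≥ a) for a ≥ 0. Since B_t ~ N(0, t), P(B_t ≥ 3.29) = 1 − Φ(3.29/√t) = 1 − Φ(3.29/√2.92) = 1 − Φ(1.9253). So
  P(M_{2.92} ≥ 3.29) = 2(1 − Φ(1.9253)) ≈ 0.0542.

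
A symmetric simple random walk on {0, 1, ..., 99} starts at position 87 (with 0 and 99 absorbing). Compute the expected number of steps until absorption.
E[τ | X_0 = 87] = 1044

Let v_k = E[τ | X_0 = k]. Boundary: v_0 = v_99 = 0. Recurrence: v_k = 1 + (v_{k-1} + v_{k+1})/2 for 1 ≤ k ≤ 98. The particular solution to v_k − (v_{k-1} + v_{k+1})/2 = 1 is v_k = −k^2. Adding homogeneous solution A + B k and matching boundaries gives v_k = k (99 − k). Substituting k = 87: v_87 = 87 · 12 = 1044.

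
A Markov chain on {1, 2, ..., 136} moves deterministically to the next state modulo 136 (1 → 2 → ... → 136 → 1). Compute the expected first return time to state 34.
E[T_34 | X_0 = 34] = 136

The chain cycles deterministically, so starting at state 34 it returns in exactly 136 steps. Equivalently, the stationary distribution is uniform π_j = 1/136 for every state j, so by Kac's formula E[T_34] = 1/π_34 = 136.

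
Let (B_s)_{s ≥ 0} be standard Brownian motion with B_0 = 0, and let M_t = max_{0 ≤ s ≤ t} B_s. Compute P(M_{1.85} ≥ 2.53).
P(M_{1.85} ≥ 2.53) = 2·P(B_{1.85} ≥ 2.53) = 2(1 − Φ(2.53/√1.85)) ≈ 0.0629

By the reflection principle for Brownian motion, P(M_t ≥ a) = 2 · P(B_t ≥ a) for a ≥ 0. Since B_t ~ N(0, t), P(B_t ≥ 2.53) = 1 − Φ(2.53/√t) = 1 − Φ(2.53/√1.85) = 1 − Φ(1.8601). So
  P(M_{1.85} ≥ 2.53) = 2(1 − Φ(1.8601)) ≈ 0.0629.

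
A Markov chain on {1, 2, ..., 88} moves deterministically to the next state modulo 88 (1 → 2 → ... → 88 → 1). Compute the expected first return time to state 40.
E[T_40 | X_0 = 40] = 88

The chain cycles deterministically, so starting at state 40 it returns in exactly 88 steps. Equivalently, the stationary distribution is uniform π_j = 1/88 for every state j, so by Kac's formula E[T_40] = 1/π_40 = 88.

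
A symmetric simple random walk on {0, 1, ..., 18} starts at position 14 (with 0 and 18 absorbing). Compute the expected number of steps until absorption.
E[τ | X_0 = 14] = 56

Let v_k = E[τ | X_0 = k]. Boundary: v_0 = v_18 = 0. Recurrence: v_k = 1 + (v_{k-1} + v_{k+1})/2 for 1 ≤ k ≤ 17. The particular solution to v_k − (v_{k-1} + v_{k+1})/2 = 1 is v_k = −k^2. Adding homogeneous solution A + B k and matching boundaries gives v_k = k (18 − k). Substituting k = 14: v_14 = 14 · 4 = 56.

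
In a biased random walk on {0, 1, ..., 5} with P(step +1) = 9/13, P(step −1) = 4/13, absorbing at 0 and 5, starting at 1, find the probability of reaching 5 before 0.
P(hit 5 before 0) = (1 − (4/9)^1) / (1 − (4/9)^5) = 6561/11605

Let u_k denote P(reach 5 before 0 | start at k). Boundary: u_0 = 0, u_5 = 1. Recurrence: u_k = 9/13·u_{k+1} + 4/13·u_{k-1} for 1 ≤ k ≤ 4. Try u_k = A + B·r^k with r = q/p = (4/13)/(9/13) = 4/9. Substitution satisfies the recurrence; boundary conditions give:
  u_k = (1 − r^k) / (1 − r^N) = (1 − (4/9)^1) / (1 − (4/9)^5) = 6561/11605.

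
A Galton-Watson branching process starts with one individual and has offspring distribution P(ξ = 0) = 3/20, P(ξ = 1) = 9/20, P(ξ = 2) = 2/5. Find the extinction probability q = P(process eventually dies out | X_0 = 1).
q = 3/8

The pgf is f(s) = 3/20 + 9/20·s + 2/5·s². The extinction probability q is the smallest fixed point of f in [0, 1]. Setting s = f(s):
  2/5·s² + (9/20 − 1)·s + 3/20 = 0
  2/5·s² − (3/20 + 2/5)·s + 3/20 = 0
which factors as (s − 1)·(2/5·s − 3/20) = 0, giving roots s = 1 and s = (3/20)/(2/5) = 3/8.
Mean offspring μ = 9/20 + 2·2/5 = 5/4 > 1 (supercritical), so q < 1. The extinction probability is the smaller root: q = (3/20)/(2/5) = 3/8.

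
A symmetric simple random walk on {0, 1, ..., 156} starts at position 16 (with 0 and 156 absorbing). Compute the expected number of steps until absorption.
E[τ | X_0 = 16] = 2240

Let v_k = E[τ | X_0 = k]. Boundary: v_0 = v_156 = 0. Recurrence: v_k = 1 + (v_{k-1} + v_{k+1})/2 for 1 ≤ k ≤ 155. The particular solution to v_k − (v_{k-1} + v_{k+1})/2 = 1 is v_k = −k^2. Adding homogeneous solution A + B k and matching boundaries gives v_k = k (156 − k). Substituting k = 16: v_16 = 16 · 140 = 2240.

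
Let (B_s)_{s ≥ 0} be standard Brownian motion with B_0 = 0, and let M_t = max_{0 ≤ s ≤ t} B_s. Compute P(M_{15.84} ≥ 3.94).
P(M_{15.84} ≥ 3.94) = 2·P(B_{15.84} ≥ 3.94) = 2(1 − Φ(3.94/√15.84)) ≈ 0.3222

By the reflection principle for Brownian motion, P(M_t ≥ a) = 2 · P(B_t ≥ a) for a ≥ 0. Since B_t ~ N(0, t), P(B_t ≥ 3.94) = 1 − Φ(3.94/√t) = 1 − Φ(3.94/√15.84) = 1 − Φ(0.9900). So
  P(M_{15.84} ≥ 3.94) = 2(1 − Φ(0.9900)) ≈ 0.3222.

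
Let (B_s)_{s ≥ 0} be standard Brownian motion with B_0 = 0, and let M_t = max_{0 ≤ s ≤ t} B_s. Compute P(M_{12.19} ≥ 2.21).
P(M_{12.19} ≥ 2.21) = 2·P(B_{12.19} ≥ 2.21) = 2(1 − Φ(2.21/√12.19)) ≈ 0.5267

By the reflection principle for Brownian motion, P(M_t ≥ a) = 2 · P(B_t ≥ a) for a ≥ 0. Since B_t ~ N(0, t), P(B_t ≥ 2.21) = 1 − Φ(2.21/√t) = 1 − Φ(2.21/√12.19) = 1 − Φ(0.6330). So
  P(M_{12.19} ≥ 2.21) = 2(1 − Φ(0.6330)) ≈ 0.5267.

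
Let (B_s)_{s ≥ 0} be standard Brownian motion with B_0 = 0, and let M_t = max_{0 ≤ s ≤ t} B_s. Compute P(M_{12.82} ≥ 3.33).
P(M_{12.82} ≥ 3.33) = 2·P(B_{12.82} ≥ 3.33) = 2(1 − Φ(3.33/√12.82)) ≈ 0.3524

By the reflection principle for Brownian motion, P(M_t ≥ a) = 2 · P(B_t ≥ a) for a ≥ 0. Since B_t ~ N(0, t), P(B_t ≥ 3.33) = 1 − Φ(3.33/√t) = 1 − Φ(3.33/√12.82) = 1 − Φ(0.9300). So
  P(M_{12.82} ≥ 3.33) = 2(1 − Φ(0.9300)) ≈ 0.3524.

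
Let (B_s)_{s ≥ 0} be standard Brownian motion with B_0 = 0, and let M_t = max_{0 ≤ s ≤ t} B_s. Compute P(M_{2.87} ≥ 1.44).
P(M_{2.87} ≥ 1.44) = 2·P(B_{2.87} ≥ 1.44) = 2(1 − Φ(1.44/√2.87)) ≈ 0.3953

By the reflection principle for Brownian motion, P(M_t ≥ a) = 2 · P(B_t ≥ a) for a ≥ 0. Since B_t ~ N(0, t), P(B_t ≥ 1.44) = 1 − Φ(1.44/√t) = 1 − Φ(1.44/√2.87) = 1 − Φ(0.8500). So
  P(M_{2.87} ≥ 1.44) = 2(1 − Φ(0.8500)) ≈ 0.3953.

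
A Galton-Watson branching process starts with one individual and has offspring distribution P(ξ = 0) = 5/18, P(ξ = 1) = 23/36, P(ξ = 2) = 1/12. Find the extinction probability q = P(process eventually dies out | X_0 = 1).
q = 1

Mean offspring μ = 0·5/18 + 1·23/36 + 2·1/12 = 29/36 ≤ 1. For μ ≤ 1 with offspring not concentrated at 1, the Galton-Watson process goes extinct almost surely, so q = 1.
(Algebraic check: The pgf is f(s) = 5/18 + 23/36·s + 1/12·s². The extinction probability q is the smallest fixed point of f in [0, 1]. Setting s = f(s):
  1/12·s² + (23/36 − 1)·s + 5/18 = 0
  1/12·s² − (5/18 + 1/12)·s + 5/18 = 0
which factors as (s − 1)·(1/12·s − 5/18) = 0, giving roots s = 1 and s = (5/18)/(1/12) = 10/3. Since 10/3 ≥ 1, the smallest root in [0, 1] is s = 1.)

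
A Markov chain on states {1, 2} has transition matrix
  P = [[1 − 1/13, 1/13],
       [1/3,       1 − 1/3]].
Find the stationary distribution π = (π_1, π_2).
π_1 = 13/16, π_2 = 3/16

Solve πP = π with π_1 + π_2 = 1. From πP = π: π_1 · (1 − 1/13) + π_2 · 1/3 = π_1 ⇒ π_2 · 1/3 = π_1 · 1/13 ⇒ π_2/π_1 = (1/13)/(1/3) = 3/13. Together with π_1 + π_2 = 1:
  π_1 = (1/3)/(1/13 + 1/3) = (1/3)/(16/39) = 13/16,
  π_2 = (1/13)/(1/13 + 1/3) = (1/13)/(16/39) = 3/16.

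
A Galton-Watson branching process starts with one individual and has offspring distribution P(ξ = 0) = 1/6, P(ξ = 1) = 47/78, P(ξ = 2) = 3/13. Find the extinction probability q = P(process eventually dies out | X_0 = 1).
q = 13/18

The pgf is f(s) = 1/6 + 47/78·s + 3/13·s². The extinction probability q is the smallest fixed point of f in [0, 1]. Setting s = f(s):
  3/13·s² + (47/78 − 1)·s + 1/6 = 0
  3/13·s² − (1/6 + 3/13)·s + 1/6 = 0
which factors as (s − 1)·(3/13·s − 1/6) = 0, giving roots s = 1 and s = (1/6)/(3/13) = 13/18.
Mean offspring μ = 47/78 + 2·3/13 = 83/78 > 1 (supercritical), so q < 1. The extinction probability is the smaller root: q = (1/6)/(3/13) = 13/18.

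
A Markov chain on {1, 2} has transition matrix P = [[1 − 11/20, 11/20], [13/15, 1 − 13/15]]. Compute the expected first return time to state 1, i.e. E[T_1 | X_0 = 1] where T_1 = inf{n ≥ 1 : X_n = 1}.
E[T_1 | X_0 = 1] = 1/π_1 = 85/52

For an irreducible recurrent Markov chain with stationary distribution π, E[T_i | X_0 = i] = 1/π_i (Kac's formula). Here π_1 = (13/15)/(11/20 + 13/15) = (13/15)/(17/12) = 52/85, so E[T_1 | X_0 = 1] = 1/π_1 = (11/20 + 13/15)/(13/15) = (17/12)/(13/15) = 85/52.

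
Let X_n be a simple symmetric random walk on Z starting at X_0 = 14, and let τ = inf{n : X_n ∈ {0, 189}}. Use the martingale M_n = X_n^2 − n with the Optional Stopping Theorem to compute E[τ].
E[τ] = 2450

M_n = X_n^2 − n is a martingale (since E[X_{n+1}^2 | F_n] = X_n^2 + 1). By OST (τ has finite mean in a bounded region), E[M_τ] = E[M_0] = X_0^2 − 0 = 14^2 = 196. Also E[M_τ] = E[X_τ^2] − E[τ]. The walk exits at 0 or 189, with P(hit 189 first) = 14/189, so E[X_τ^2] = 189^2 · 14/189 + 0 = 2646. Thus E[τ] = E[X_τ^2] − E[M_τ] = 2646 − 196 = 2450 = 14(189 − 14) = 2450.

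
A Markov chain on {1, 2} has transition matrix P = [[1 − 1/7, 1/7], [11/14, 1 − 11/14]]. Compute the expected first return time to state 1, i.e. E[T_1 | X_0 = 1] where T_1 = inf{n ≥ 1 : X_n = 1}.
E[T_1 | X_0 = 1] = 1/π_1 = 13/11

For an irreducible recurrent Markov chain with stationary distribution π, E[T_i | X_0 = i] = 1/π_i (Kac's formula). Here π_1 = (11/14)/(1/7 + 11/14) = (11/14)/(13/14) = 11/13, so E[T_1 | X_0 = 1] = 1/π_1 = (1/7 + 11/14)/(11/14) = (13/14)/(11/14) = 13/11.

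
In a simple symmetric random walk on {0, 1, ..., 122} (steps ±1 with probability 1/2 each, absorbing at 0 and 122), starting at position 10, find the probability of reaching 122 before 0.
P(hit 122 before 0) = 10/122 = 5/61

Let u_k = P(hit 122 before 0 | start at k). Then u_0 = 0, u_122 = 1, and u_k = u_{k-1}/2 + u_{k+1}/2 for 1 ≤ k ≤ 121. This harmonic recurrence is solved by u_k = k/122, giving u_10 = 10/122 = 5/61.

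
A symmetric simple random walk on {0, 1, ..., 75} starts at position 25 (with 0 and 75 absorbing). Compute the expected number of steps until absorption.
E[τ | X_0 = 25] = 1250

Let v_k = E[τ | X_0 = k]. Boundary: v_0 = v_75 = 0. Recurrence: v_k = 1 + (v_{k-1} + v_{k+1})/2 for 1 ≤ k ≤ 74. The particular solution to v_k − (v_{k-1} + v_{k+1})/2 = 1 is v_k = −k^2. Adding homogeneous solution A + B k and matching boundaries gives v_k = k (75 − k). Substituting k = 25: v_25 = 25 · 50 = 1250.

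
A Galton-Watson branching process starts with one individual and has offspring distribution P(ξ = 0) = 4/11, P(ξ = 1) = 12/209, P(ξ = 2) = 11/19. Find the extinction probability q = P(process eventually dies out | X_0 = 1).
q = 76/121

The pgf is f(s) = 4/11 + 12/209·s + 11/19·s². The extinction probability q is the smallest fixed point of f in [0, 1]. Setting s = f(s):
  11/19·s² + (12/209 − 1)·s + 4/11 = 0
  11/19·s² − (4/11 + 11/19)·s + 4/11 = 0
which factors as (s − 1)·(11/19·s − 4/11) = 0, giving roots s = 1 and s = (4/11)/(11/19) = 76/121.
Mean offspring μ = 12/209 + 2·11/19 = 254/209 > 1 (supercritical), so q < 1. The extinction probability is the smaller root: q = (4/11)/(11/19) = 76/121.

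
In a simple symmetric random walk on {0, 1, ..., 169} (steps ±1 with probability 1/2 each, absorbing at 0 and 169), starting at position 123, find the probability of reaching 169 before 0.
P(hit 169 before 0) = 123/169

Let u_k = P(hit 169 before 0 | start at k). Then u_0 = 0, u_169 = 1, and u_k = u_{k-1}/2 + u_{k+1}/2 for 1 ≤ k ≤ 168. This harmonic recurrence is solved by u_k = k/169, giving u_123 = 123/169.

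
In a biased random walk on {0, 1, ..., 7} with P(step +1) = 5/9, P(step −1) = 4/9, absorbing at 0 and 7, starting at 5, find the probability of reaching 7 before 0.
P(hit 7 before 0) = (1 − (4/5)^5) / (1 − (4/5)^7) = 52525/61741

Let u_k denote P(reach 7 before 0 | start at k). Boundary: u_0 = 0, u_7 = 1. Recurrence: u_k = 5/9·u_{k+1} + 4/9·u_{k-1} for 1 ≤ k ≤ 6. Try u_k = A + B·r^k with r = q/p = (4/9)/(5/9) = 4/5. Substitution satisfies the recurrence; boundary conditions give:
  u_k = (1 − r^k) / (1 − r^N) = (1 − (4/5)^5) / (1 − (4/5)^7) = 52525/61741.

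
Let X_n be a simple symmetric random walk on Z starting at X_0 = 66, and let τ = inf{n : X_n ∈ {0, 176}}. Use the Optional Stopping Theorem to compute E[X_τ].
E[X_τ] = 66

X_n is a martingale and τ is a bounded-mean stopping time (indeed τ is finite a.s. with bounded expectation since the walk is in a bounded region). By the OST, E[X_τ] = E[X_0] = 66. Equivalently: E[X_τ] = 176 · P(hit 176 first) + 0 · P(hit 0 first) = 176 · (66/176) = 66.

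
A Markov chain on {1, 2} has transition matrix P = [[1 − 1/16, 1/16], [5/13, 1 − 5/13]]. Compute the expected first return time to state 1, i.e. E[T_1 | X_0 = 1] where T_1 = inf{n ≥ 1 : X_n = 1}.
E[T_1 | X_0 = 1] = 1/π_1 = 93/80

For an irreducible recurrent Markov chain with stationary distribution π, E[T_i | X_0 = i] = 1/π_i (Kac's formula). Here π_1 = (5/13)/(1/16 + 5/13) = (5/13)/(93/208) = 80/93, so E[T_1 | X_0 = 1] = 1/π_1 = (1/16 + 5/13)/(5/13) = (93/208)/(5/13) = 93/80.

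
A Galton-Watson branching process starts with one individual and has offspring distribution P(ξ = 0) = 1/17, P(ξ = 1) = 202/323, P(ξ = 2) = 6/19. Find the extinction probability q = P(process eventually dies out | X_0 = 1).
q = 19/102

The pgf is f(s) = 1/17 + 202/323·s + 6/19·s². The extinction probability q is the smallest fixed point of f in [0, 1]. Setting s = f(s):
  6/19·s² + (202/323 − 1)·s + 1/17 = 0
  6/19·s² − (1/17 + 6/19)·s + 1/17 = 0
which factors as (s − 1)·(6/19·s − 1/17) = 0, giving roots s = 1 and s = (1/17)/(6/19) = 19/102.
Mean offspring μ = 202/323 + 2·6/19 = 406/323 > 1 (supercritical), so q < 1. The extinction probability is the smaller root: q = (1/17)/(6/19) = 19/102.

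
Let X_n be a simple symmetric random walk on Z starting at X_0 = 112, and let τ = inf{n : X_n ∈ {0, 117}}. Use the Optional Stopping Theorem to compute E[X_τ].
E[X_τ] = 112

X_n is a martingale and τ is a bounded-mean stopping time (indeed τ is finite a.s. with bounded expectation since the walk is in a bounded region). By the OST, E[X_τ] = E[X_0] = 112. Equivalently: E[X_τ] = 117 · P(hit 117 first) + 0 · P(hit 0 first) = 117 · (112/117) = 112.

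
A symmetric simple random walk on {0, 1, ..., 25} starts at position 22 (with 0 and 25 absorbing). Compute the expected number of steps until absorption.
E[τ | X_0 = 22] = 66

Let v_k = E[τ | X_0 = k]. Boundary: v_0 = v_25 = 0. Recurrence: v_k = 1 + (v_{k-1} + v_{k+1})/2 for 1 ≤ k ≤ 24. The particular solution to v_k − (v_{k-1} + v_{k+1})/2 = 1 is v_k = −k^2. Adding homogeneous solution A + B k and matching boundaries gives v_k = k (25 − k). Substituting k = 22: v_22 = 22 · 3 = 66.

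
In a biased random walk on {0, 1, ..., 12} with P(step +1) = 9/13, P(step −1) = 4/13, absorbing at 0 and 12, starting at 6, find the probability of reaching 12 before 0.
P(hit 12 before 0) = (1 − (4/9)^6) / (1 − (4/9)^12) = 531441/535537

Let u_k denote P(reach 12 before 0 | start at k). Boundary: u_0 = 0, u_12 = 1. Recurrence: u_k = 9/13·u_{k+1} + 4/13·u_{k-1} for 1 ≤ k ≤ 11. Try u_k = A + B·r^k with r = q/p = (4/13)/(9/13) = 4/9. Substitution satisfies the recurrence; boundary conditions give:
  u_k = (1 − r^k) / (1 − r^N) = (1 − (4/9)^6) / (1 − (4/9)^12) = 531441/535537.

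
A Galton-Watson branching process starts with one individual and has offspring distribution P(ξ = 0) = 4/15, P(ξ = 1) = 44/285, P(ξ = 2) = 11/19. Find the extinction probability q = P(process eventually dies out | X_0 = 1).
q = 76/165

The pgf is f(s) = 4/15 + 44/285·s + 11/19·s². The extinction probability q is the smallest fixed point of f in [0, 1]. Setting s = f(s):
  11/19·s² + (44/285 − 1)·s + 4/15 = 0
  11/19·s² − (4/15 + 11/19)·s + 4/15 = 0
which factors as (s − 1)·(11/19·s − 4/15) = 0, giving roots s = 1 and s = (4/15)/(11/19) = 76/165.
Mean offspring μ = 44/285 + 2·11/19 = 374/285 > 1 (supercritical), so q < 1. The extinction probability is the smaller root: q = (4/15)/(11/19) = 76/165.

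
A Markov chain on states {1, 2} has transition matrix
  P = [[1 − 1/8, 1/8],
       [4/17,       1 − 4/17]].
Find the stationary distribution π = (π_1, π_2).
π_1 = 32/49, π_2 = 17/49

Solve πP = π with π_1 + π_2 = 1. From πP = π: π_1 · (1 − 1/8) + π_2 · 4/17 = π_1 ⇒ π_2 · 4/17 = π_1 · 1/8 ⇒ π_2/π_1 = (1/8)/(4/17) = 17/32. Together with π_1 + π_2 = 1:
  π_1 = (4/17)/(1/8 + 4/17) = (4/17)/(49/136) = 32/49,
  π_2 = (1/8)/(1/8 + 4/17) = (1/8)/(49/136) = 17/49.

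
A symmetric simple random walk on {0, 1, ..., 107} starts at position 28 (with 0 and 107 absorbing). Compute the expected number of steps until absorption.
E[τ | X_0 = 28] = 2212

Let v_k = E[τ | X_0 = k]. Boundary: v_0 = v_107 = 0. Recurrence: v_k = 1 + (v_{k-1} + v_{k+1})/2 for 1 ≤ k ≤ 106. The particular solution to v_k − (v_{k-1} + v_{k+1})/2 = 1 is v_k = −k^2. Adding homogeneous solution A + B k and matching boundaries gives v_k = k (107 − k). Substituting k = 28: v_28 = 28 · 79 = 2212.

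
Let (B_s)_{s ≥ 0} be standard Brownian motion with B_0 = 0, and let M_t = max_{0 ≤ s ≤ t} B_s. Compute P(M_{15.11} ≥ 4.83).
P(M_{15.11} ≥ 4.83) = 2·P(B_{15.11} ≥ 4.83) = 2(1 − Φ(4.83/√15.11)) ≈ 0.2140

By the reflection principle for Brownian motion, P(M_t ≥ a) = 2 · P(B_t ≥ a) for a ≥ 0. Since B_t ~ N(0, t), P(B_t ≥ 4.83) = 1 − Φ(4.83/√t) = 1 − Φ(4.83/√15.11) = 1 − Φ(1.2426). So
  P(M_{15.11} ≥ 4.83) = 2(1 − Φ(1.2426)) ≈ 0.2140.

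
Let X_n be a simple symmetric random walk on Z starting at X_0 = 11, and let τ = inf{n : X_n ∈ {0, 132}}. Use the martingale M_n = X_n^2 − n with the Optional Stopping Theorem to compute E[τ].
E[τ] = 1331

M_n = X_n^2 − n is a martingale (since E[X_{n+1}^2 | F_n] = X_n^2 + 1). By OST (τ has finite mean in a bounded region), E[M_τ] = E[M_0] = X_0^2 − 0 = 11^2 = 121. Also E[M_τ] = E[X_τ^2] − E[τ]. The walk exits at 0 or 132, with P(hit 132 first) = 11/132, so E[X_τ^2] = 132^2 · 11/132 + 0 = 1452. Thus E[τ] = E[X_τ^2] − E[M_τ] = 1452 − 121 = 1331 = 11(132 − 11) = 1331.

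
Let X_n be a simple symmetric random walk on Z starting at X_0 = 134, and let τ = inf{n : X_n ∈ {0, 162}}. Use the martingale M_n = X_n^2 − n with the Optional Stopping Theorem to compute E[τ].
E[τ] = 3752

M_n = X_n^2 − n is a martingale (since E[X_{n+1}^2 | F_n] = X_n^2 + 1). By OST (τ has finite mean in a bounded region), E[M_τ] = E[M_0] = X_0^2 − 0 = 134^2 = 17956. Also E[M_τ] = E[X_τ^2] − E[τ]. The walk exits at 0 or 162, with P(hit 162 first) = 134/162, so E[X_τ^2] = 162^2 · 134/162 + 0 = 21708. Thus E[τ] = E[X_τ^2] − E[M_τ] = 21708 − 17956 = 3752 = 134(162 − 134) = 3752.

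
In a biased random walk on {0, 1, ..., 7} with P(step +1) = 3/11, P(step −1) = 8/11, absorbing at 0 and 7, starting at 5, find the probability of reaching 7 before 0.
P(hit 7 before 0) = (1 − (8/3)^5) / (1 − (8/3)^7) = 58545/418993

Let u_k denote P(reach 7 before 0 | start at k). Boundary: u_0 = 0, u_7 = 1. Recurrence: u_k = 3/11·u_{k+1} + 8/11·u_{k-1} for 1 ≤ k ≤ 6. Try u_k = A + B·r^k with r = q/p = (8/11)/(3/11) = 8/3. Substitution satisfies the recurrence; boundary conditions give:
  u_k = (1 − r^k) / (1 − r^N) = (1 − (8/3)^5) / (1 − (8/3)^7) = 58545/418993.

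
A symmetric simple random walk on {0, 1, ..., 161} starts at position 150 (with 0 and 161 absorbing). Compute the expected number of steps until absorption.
E[τ | X_0 = 150] = 1650

Let v_k = E[τ | X_0 = k]. Boundary: v_0 = v_161 = 0. Recurrence: v_k = 1 + (v_{k-1} + v_{k+1})/2 for 1 ≤ k ≤ 160. The particular solution to v_k − (v_{k-1} + v_{k+1})/2 = 1 is v_k = −k^2. Adding homogeneous solution A + B k and matching boundaries gives v_k = k (161 − k). Substituting k = 150: v_150 = 150 · 11 = 1650.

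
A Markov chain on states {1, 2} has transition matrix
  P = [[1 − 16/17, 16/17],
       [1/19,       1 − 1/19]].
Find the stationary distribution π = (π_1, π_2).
π_1 = 17/321, π_2 = 304/321

Solve πP = π with π_1 + π_2 = 1. From πP = π: π_1 · (1 − 16/17) + π_2 · 1/19 = π_1 ⇒ π_2 · 1/19 = π_1 · 16/17 ⇒ π_2/π_1 = (16/17)/(1/19) = 304/17. Together with π_1 + π_2 = 1:
  π_1 = (1/19)/(16/17 + 1/19) = (1/19)/(321/323) = 17/321,
  π_2 = (16/17)/(16/17 + 1/19) = (16/17)/(321/323) = 304/321.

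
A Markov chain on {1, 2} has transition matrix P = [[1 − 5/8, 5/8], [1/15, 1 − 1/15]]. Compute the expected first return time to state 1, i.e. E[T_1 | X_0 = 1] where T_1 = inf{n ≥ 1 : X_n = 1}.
E[T_1 | X_0 = 1] = 1/π_1 = 83/8

For an irreducible recurrent Markov chain with stationary distribution π, E[T_i | X_0 = i] = 1/π_i (Kac's formula). Here π_1 = (1/15)/(5/8 + 1/15) = (1/15)/(83/120) = 8/83, so E[T_1 | X_0 = 1] = 1/π_1 = (5/8 + 1/15)/(1/15) = (83/120)/(1/15) = 83/8.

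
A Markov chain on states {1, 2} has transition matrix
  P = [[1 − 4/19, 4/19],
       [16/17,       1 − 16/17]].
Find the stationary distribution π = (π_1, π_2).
π_1 = 76/93, π_2 = 17/93

Solve πP = π with π_1 + π_2 = 1. From πP = π: π_1 · (1 − 4/19) + π_2 · 16/17 = π_1 ⇒ π_2 · 16/17 = π_1 · 4/19 ⇒ π_2/π_1 = (4/19)/(16/17) = 17/76. Together with π_1 + π_2 = 1:
  π_1 = (16/17)/(4/19 + 16/17) = (16/17)/(372/323) = 76/93,
  π_2 = (4/19)/(4/19 + 16/17) = (4/19)/(372/323) = 17/93.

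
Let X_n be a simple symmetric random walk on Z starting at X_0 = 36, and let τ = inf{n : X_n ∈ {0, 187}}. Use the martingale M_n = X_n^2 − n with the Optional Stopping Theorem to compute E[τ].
E[τ] = 5436

M_n = X_n^2 − n is a martingale (since E[X_{n+1}^2 | F_n] = X_n^2 + 1). By OST (τ has finite mean in a bounded region), E[M_τ] = E[M_0] = X_0^2 − 0 = 36^2 = 1296. Also E[M_τ] = E[X_τ^2] − E[τ]. The walk exits at 0 or 187, with P(hit 187 first) = 36/187, so E[X_τ^2] = 187^2 · 36/187 + 0 = 6732. Thus E[τ] = E[X_τ^2] − E[M_τ] = 6732 − 1296 = 5436 = 36(187 − 36) = 5436.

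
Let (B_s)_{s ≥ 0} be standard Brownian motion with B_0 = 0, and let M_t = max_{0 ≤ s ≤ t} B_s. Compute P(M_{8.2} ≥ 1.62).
P(M_{8.2} ≥ 1.62) = 2·P(B_{8.2} ≥ 1.62) = 2(1 − Φ(1.62/√8.2)) ≈ 0.5716

By the reflection principle for Brownian motion, P(M_t ≥ a) = 2 · P(B_t ≥ a) for a ≥ 0. Since B_t ~ N(0, t), P(B_t ≥ 1.62) = 1 − Φ(1.62/√t) = 1 − Φ(1.62/√8.2) = 1 − Φ(0.5657). So
  P(M_{8.2} ≥ 1.62) = 2(1 − Φ(0.5657)) ≈ 0.5716.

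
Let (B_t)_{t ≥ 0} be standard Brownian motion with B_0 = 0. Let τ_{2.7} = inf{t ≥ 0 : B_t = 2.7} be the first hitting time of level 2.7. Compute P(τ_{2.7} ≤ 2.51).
P(τ_{2.7} ≤ 2.51) = 2(1 − Φ(2.7/√2.51)) = 2(1 − Φ(1.7042)) ≈ 0.0883

By the reflection principle for standard BM, P(τ_b ≤ t) = 2 · P(B_t ≥ b). Since B_t ~ N(0, t), P(B_t ≥ 2.7) = 1 − Φ(2.7/√t) = 1 − Φ(2.7/√2.51) = 1 − Φ(1.7042) ≈ 0.04417. Doubling: P(τ_{2.7} ≤ 2.51) ≈ 2 · 0.04417 = 0.08834 ≈ 0.0883.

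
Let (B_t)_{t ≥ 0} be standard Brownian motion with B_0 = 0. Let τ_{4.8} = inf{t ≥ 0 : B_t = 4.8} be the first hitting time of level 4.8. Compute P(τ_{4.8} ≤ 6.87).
P(τ_{4.8} ≤ 6.87) = 2(1 − Φ(4.8/√6.87)) = 2(1 − Φ(1.8313)) ≈ 0.0671

By the reflection principle for standard BM, P(τ_b ≤ t) = 2 · P(B_t ≥ b). Since B_t ~ N(0, t), P(B_t ≥ 4.8) = 1 − Φ(4.8/√t) = 1 − Φ(4.8/√6.87) = 1 − Φ(1.8313) ≈ 0.03353. Doubling: P(τ_{4.8} ≤ 6.87) ≈ 2 · 0.03353 = 0.06706 ≈ 0.0671.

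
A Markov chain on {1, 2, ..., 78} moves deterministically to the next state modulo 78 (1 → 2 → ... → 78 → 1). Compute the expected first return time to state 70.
E[T_70 | X_0 = 70] = 78

The chain cycles deterministically, so starting at state 70 it returns in exactly 78 steps. Equivalently, the stationary distribution is uniform π_j = 1/78 for every state j, so by Kac's formula E[T_70] = 1/π_70 = 78.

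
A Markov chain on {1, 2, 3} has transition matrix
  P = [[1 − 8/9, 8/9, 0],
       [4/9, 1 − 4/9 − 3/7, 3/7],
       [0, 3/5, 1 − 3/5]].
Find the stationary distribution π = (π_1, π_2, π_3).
π = (7/31, 14/31, 10/31)

This is a birth-death chain on three states, which satisfies detailed balance: π_1 · P_{12} = π_2 · P_{21} and π_2 · P_{23} = π_3 · P_{32}.
From π_1 · 8/9 = π_2 · 4/9: π_2/π_1 = (8/9)/(4/9) = 2.
From π_2 · 3/7 = π_3 · 3/5: π_3/π_2 = (3/7)/(3/5) = 5/7.
Take π_1 proportional to 1; then unnormalized π = (1, 2, 10/7). Normalize by dividing by the sum 31/7:
  π = (7/31, 14/31, 10/31).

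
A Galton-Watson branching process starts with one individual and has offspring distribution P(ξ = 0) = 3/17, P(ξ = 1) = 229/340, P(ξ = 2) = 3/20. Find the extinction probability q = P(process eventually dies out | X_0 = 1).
q = 1

Mean offspring μ = 0·3/17 + 1·229/340 + 2·3/20 = 331/340 ≤ 1. For μ ≤ 1 with offspring not concentrated at 1, the Galton-Watson process goes extinct almost surely, so q = 1.
(Algebraic check: The pgf is f(s) = 3/17 + 229/340·s + 3/20·s². The extinction probability q is the smallest fixed point of f in [0, 1]. Setting s = f(s):
  3/20·s² + (229/340 − 1)·s + 3/17 = 0
  3/20·s² − (3/17 + 3/20)·s + 3/17 = 0
which factors as (s − 1)·(3/20·s − 3/17) = 0, giving roots s = 1 and s = (3/17)/(3/20) = 20/17. Since 20/17 ≥ 1, the smallest root in [0, 1] is s = 1.)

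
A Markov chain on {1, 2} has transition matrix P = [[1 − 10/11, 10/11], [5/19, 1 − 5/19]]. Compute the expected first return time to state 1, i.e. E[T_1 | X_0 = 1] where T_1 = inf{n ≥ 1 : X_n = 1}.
E[T_1 | X_0 = 1] = 1/π_1 = 49/11

For an irreducible recurrent Markov chain with stationary distribution π, E[T_i | X_0 = i] = 1/π_i (Kac's formula). Here π_1 = (5/19)/(10/11 + 5/19) = (5/19)/(245/209) = 11/49, so E[T_1 | X_0 = 1] = 1/π_1 = (10/11 + 5/19)/(5/19) = (245/209)/(5/19) = 49/11.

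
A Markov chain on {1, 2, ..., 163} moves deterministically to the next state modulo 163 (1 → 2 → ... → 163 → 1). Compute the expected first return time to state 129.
E[T_129 | X_0 = 129] = 163

The chain cycles deterministically, so starting at state 129 it returns in exactly 163 steps. Equivalently, the stationary distribution is uniform π_j = 1/163 for every state j, so by Kac's formula E[T_129] = 1/π_129 = 163.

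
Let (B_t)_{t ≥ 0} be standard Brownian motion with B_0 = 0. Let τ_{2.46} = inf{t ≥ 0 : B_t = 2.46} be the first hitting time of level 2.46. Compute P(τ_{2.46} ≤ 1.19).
P(τ_{2.46} ≤ 1.19) = 2(1 − Φ(2.46/√1.19)) = 2(1 − Φ(2.2551)) ≈ 0.0241

By the reflection principle for standard BM, P(τ_b ≤ t) = 2 · P(B_t ≥ b). Since B_t ~ N(0, t), P(B_t ≥ 2.46) = 1 − Φ(2.46/√t) = 1 − Φ(2.46/√1.19) = 1 − Φ(2.2551) ≈ 0.01206. Doubling: P(τ_{2.46} ≤ 1.19) ≈ 2 · 0.01206 = 0.02412 ≈ 0.0241.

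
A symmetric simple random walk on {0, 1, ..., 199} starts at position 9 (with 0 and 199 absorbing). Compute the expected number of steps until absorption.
E[τ | X_0 = 9] = 1710

Let v_k = E[τ | X_0 = k]. Boundary: v_0 = v_199 = 0. Recurrence: v_k = 1 + (v_{k-1} + v_{k+1})/2 for 1 ≤ k ≤ 198. The particular solution to v_k − (v_{k-1} + v_{k+1})/2 = 1 is v_k = −k^2. Adding homogeneous solution A + B k and matching boundaries gives v_k = k (199 − k). Substituting k = 9: v_9 = 9 · 190 = 1710.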